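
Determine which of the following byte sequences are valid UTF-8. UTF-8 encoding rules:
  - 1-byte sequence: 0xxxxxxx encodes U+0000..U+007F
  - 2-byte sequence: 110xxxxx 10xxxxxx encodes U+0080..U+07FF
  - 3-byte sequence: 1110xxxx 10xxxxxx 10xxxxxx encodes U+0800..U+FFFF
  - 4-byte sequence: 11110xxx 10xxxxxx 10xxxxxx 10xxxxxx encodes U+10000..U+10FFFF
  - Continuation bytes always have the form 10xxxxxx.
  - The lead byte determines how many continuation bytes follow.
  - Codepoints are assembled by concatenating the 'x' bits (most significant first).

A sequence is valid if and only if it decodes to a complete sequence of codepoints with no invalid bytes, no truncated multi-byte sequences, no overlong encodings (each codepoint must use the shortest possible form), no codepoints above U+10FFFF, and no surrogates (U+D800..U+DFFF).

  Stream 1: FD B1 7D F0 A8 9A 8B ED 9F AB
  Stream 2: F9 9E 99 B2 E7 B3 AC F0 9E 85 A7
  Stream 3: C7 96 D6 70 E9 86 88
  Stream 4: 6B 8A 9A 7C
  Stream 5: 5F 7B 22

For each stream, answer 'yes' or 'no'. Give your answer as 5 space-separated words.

Answer: no no no no yes

Derivation:
Stream 1: error at byte offset 0. INVALID
Stream 2: error at byte offset 0. INVALID
Stream 3: error at byte offset 3. INVALID
Stream 4: error at byte offset 1. INVALID
Stream 5: decodes cleanly. VALID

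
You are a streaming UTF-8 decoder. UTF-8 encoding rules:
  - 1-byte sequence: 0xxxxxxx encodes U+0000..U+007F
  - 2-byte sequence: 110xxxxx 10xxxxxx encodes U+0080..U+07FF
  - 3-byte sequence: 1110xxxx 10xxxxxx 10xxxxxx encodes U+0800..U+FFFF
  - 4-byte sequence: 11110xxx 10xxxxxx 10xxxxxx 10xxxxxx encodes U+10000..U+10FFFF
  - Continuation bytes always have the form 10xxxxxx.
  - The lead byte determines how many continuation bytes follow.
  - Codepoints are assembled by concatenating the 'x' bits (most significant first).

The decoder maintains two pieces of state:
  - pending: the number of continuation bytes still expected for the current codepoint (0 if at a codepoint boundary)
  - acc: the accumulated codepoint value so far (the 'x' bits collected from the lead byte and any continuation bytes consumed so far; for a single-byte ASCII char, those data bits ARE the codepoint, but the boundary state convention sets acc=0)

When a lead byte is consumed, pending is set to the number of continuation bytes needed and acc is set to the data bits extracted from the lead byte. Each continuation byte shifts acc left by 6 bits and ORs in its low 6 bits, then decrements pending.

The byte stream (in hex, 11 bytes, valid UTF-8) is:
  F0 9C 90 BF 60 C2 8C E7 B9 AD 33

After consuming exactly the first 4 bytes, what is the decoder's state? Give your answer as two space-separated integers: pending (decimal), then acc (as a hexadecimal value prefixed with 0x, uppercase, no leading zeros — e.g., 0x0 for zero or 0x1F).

Byte[0]=F0: 4-byte lead. pending=3, acc=0x0
Byte[1]=9C: continuation. acc=(acc<<6)|0x1C=0x1C, pending=2
Byte[2]=90: continuation. acc=(acc<<6)|0x10=0x710, pending=1
Byte[3]=BF: continuation. acc=(acc<<6)|0x3F=0x1C43F, pending=0

Answer: 0 0x1C43F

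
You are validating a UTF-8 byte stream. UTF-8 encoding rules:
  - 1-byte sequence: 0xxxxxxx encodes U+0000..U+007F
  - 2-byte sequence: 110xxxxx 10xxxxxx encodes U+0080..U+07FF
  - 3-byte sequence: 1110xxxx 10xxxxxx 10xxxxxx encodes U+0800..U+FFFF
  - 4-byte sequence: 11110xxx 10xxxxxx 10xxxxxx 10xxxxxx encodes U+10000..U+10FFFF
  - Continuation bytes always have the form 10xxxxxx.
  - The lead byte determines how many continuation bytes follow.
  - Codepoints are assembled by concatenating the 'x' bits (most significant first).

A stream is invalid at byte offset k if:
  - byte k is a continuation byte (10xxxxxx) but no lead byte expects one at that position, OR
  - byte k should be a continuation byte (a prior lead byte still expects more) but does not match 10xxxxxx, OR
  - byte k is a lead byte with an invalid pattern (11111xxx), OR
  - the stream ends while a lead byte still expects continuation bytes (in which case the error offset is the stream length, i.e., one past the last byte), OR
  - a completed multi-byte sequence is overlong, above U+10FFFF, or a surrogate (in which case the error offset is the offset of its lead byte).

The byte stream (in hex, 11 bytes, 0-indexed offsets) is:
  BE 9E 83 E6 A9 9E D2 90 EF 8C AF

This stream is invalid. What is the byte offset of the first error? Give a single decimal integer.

Answer: 0

Derivation:
Byte[0]=BE: INVALID lead byte (not 0xxx/110x/1110/11110)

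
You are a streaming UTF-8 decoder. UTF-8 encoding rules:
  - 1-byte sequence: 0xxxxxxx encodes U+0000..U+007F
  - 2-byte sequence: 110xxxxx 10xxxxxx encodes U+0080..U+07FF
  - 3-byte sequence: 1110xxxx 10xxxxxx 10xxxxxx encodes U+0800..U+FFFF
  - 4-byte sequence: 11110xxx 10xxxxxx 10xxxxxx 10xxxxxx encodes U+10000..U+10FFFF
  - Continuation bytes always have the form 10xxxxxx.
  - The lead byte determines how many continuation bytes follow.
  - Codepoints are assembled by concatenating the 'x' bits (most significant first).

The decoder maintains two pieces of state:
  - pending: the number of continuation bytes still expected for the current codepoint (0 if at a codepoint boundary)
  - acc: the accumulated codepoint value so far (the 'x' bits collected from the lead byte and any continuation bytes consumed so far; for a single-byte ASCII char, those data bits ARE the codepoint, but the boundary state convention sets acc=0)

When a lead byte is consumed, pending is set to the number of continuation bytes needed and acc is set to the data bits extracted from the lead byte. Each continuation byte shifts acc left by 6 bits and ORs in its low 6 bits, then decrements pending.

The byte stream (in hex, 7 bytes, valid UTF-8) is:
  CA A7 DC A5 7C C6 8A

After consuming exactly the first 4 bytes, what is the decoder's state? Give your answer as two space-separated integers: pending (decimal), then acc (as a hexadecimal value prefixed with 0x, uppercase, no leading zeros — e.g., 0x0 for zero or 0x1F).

Answer: 0 0x725

Derivation:
Byte[0]=CA: 2-byte lead. pending=1, acc=0xA
Byte[1]=A7: continuation. acc=(acc<<6)|0x27=0x2A7, pending=0
Byte[2]=DC: 2-byte lead. pending=1, acc=0x1C
Byte[3]=A5: continuation. acc=(acc<<6)|0x25=0x725, pending=0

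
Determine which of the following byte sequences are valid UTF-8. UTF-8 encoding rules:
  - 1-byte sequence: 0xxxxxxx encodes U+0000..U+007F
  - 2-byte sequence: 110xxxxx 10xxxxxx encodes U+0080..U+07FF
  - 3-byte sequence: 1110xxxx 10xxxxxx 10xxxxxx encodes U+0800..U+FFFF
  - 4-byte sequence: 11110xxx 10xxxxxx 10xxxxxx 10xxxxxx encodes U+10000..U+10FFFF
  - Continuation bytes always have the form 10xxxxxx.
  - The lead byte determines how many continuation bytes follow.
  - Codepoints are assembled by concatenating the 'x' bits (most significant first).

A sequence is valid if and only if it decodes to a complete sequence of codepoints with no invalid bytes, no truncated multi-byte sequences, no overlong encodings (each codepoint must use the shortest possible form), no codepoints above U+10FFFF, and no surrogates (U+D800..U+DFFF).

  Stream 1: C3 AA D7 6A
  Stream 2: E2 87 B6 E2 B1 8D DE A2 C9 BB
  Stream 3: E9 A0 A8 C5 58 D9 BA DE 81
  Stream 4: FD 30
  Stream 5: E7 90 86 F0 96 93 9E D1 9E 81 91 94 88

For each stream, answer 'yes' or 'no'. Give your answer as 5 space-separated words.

Stream 1: error at byte offset 3. INVALID
Stream 2: decodes cleanly. VALID
Stream 3: error at byte offset 4. INVALID
Stream 4: error at byte offset 0. INVALID
Stream 5: error at byte offset 9. INVALID

Answer: no yes no no no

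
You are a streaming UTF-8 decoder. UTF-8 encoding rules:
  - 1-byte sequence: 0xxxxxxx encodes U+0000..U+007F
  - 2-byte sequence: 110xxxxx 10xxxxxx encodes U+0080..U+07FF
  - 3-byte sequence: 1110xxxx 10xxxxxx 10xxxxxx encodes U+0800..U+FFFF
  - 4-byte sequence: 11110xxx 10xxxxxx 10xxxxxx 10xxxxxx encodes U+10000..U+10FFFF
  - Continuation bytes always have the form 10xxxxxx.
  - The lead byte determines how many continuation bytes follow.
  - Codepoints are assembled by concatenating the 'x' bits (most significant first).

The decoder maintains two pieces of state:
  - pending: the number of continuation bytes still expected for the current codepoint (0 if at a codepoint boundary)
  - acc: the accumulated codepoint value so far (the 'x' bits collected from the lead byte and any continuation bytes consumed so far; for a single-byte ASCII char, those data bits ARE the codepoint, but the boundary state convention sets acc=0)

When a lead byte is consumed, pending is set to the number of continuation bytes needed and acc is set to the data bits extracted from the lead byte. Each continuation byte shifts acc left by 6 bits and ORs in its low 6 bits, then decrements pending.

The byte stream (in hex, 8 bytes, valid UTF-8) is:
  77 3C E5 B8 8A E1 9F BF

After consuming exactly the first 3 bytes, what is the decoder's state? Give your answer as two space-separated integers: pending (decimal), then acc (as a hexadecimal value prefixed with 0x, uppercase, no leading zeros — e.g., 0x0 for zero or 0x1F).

Byte[0]=77: 1-byte. pending=0, acc=0x0
Byte[1]=3C: 1-byte. pending=0, acc=0x0
Byte[2]=E5: 3-byte lead. pending=2, acc=0x5

Answer: 2 0x5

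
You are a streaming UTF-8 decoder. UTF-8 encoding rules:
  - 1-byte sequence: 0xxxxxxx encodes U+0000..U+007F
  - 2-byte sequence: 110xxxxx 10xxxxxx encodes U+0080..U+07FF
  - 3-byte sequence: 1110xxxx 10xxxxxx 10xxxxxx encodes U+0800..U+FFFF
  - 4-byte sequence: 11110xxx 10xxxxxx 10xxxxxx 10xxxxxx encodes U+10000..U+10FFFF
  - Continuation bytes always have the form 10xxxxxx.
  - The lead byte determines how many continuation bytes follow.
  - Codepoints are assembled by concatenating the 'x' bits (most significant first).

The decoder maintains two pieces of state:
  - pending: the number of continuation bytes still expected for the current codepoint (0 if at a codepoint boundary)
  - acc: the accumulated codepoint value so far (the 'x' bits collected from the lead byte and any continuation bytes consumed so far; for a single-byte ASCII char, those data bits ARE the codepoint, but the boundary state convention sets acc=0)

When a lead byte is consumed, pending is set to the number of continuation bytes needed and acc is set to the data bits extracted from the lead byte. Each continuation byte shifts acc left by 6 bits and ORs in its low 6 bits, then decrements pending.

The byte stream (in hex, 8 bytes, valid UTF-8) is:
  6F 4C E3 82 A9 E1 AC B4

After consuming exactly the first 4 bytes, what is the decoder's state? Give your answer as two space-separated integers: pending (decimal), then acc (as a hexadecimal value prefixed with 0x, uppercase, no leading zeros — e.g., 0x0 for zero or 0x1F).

Answer: 1 0xC2

Derivation:
Byte[0]=6F: 1-byte. pending=0, acc=0x0
Byte[1]=4C: 1-byte. pending=0, acc=0x0
Byte[2]=E3: 3-byte lead. pending=2, acc=0x3
Byte[3]=82: continuation. acc=(acc<<6)|0x02=0xC2, pending=1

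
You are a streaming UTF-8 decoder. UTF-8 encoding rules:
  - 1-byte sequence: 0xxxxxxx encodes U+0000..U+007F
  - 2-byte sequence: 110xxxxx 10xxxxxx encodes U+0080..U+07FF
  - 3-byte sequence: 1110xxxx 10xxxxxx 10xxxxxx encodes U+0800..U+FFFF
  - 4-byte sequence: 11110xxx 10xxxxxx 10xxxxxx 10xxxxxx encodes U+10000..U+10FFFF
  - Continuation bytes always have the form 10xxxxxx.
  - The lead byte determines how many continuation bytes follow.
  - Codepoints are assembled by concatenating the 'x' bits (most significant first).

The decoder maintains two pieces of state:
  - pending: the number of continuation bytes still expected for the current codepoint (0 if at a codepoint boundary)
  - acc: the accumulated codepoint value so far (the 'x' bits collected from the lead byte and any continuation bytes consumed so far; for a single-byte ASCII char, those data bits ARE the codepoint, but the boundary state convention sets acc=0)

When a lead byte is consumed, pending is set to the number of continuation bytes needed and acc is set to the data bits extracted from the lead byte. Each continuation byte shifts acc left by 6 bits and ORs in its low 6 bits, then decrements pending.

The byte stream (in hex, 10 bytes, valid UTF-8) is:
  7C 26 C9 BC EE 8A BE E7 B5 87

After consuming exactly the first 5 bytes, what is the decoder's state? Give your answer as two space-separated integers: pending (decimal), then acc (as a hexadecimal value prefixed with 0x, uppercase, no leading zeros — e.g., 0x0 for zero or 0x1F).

Answer: 2 0xE

Derivation:
Byte[0]=7C: 1-byte. pending=0, acc=0x0
Byte[1]=26: 1-byte. pending=0, acc=0x0
Byte[2]=C9: 2-byte lead. pending=1, acc=0x9
Byte[3]=BC: continuation. acc=(acc<<6)|0x3C=0x27C, pending=0
Byte[4]=EE: 3-byte lead. pending=2, acc=0xE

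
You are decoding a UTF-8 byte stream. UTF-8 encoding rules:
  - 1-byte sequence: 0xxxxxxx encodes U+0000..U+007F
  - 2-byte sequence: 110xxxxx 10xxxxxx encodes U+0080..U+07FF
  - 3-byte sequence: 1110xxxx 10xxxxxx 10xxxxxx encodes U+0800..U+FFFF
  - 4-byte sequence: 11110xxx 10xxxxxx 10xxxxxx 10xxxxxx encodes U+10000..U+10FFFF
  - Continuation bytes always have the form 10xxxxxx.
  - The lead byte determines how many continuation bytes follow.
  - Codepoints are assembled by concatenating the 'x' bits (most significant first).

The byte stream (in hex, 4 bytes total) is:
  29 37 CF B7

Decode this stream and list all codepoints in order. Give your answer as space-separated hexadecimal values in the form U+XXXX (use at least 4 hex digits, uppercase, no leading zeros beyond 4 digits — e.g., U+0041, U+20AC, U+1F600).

Byte[0]=29: 1-byte ASCII. cp=U+0029
Byte[1]=37: 1-byte ASCII. cp=U+0037
Byte[2]=CF: 2-byte lead, need 1 cont bytes. acc=0xF
Byte[3]=B7: continuation. acc=(acc<<6)|0x37=0x3F7
Completed: cp=U+03F7 (starts at byte 2)

Answer: U+0029 U+0037 U+03F7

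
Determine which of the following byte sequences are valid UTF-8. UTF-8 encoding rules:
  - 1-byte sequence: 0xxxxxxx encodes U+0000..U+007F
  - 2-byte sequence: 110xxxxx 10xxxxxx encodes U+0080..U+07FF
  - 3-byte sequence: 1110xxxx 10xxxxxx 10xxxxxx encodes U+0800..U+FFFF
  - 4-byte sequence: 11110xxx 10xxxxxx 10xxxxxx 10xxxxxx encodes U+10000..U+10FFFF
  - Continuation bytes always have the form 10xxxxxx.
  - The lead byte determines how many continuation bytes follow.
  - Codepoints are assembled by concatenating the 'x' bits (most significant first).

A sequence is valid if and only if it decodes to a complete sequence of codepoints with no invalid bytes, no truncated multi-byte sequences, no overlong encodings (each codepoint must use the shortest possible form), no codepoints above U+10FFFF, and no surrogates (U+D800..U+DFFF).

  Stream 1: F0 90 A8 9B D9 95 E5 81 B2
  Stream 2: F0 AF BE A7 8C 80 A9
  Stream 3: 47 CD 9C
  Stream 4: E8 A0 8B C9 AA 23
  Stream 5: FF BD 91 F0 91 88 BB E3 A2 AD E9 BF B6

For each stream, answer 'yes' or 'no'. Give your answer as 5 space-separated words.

Answer: yes no yes yes no

Derivation:
Stream 1: decodes cleanly. VALID
Stream 2: error at byte offset 4. INVALID
Stream 3: decodes cleanly. VALID
Stream 4: decodes cleanly. VALID
Stream 5: error at byte offset 0. INVALID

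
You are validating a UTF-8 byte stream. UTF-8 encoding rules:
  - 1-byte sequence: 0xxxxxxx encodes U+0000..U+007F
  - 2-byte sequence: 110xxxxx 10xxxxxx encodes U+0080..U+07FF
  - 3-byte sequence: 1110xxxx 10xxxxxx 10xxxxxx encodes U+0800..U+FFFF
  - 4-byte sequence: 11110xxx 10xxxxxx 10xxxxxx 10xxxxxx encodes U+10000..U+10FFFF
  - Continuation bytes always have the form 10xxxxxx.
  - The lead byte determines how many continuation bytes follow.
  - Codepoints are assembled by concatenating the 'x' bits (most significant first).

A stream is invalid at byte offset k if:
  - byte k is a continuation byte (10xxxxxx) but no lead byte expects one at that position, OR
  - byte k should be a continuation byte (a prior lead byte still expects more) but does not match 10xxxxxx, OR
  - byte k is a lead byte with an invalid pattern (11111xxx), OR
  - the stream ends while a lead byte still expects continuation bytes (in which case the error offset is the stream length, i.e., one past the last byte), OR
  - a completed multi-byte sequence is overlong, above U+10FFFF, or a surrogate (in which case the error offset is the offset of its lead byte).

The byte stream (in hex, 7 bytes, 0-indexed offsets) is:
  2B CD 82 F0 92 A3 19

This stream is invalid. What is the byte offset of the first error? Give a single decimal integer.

Answer: 6

Derivation:
Byte[0]=2B: 1-byte ASCII. cp=U+002B
Byte[1]=CD: 2-byte lead, need 1 cont bytes. acc=0xD
Byte[2]=82: continuation. acc=(acc<<6)|0x02=0x342
Completed: cp=U+0342 (starts at byte 1)
Byte[3]=F0: 4-byte lead, need 3 cont bytes. acc=0x0
Byte[4]=92: continuation. acc=(acc<<6)|0x12=0x12
Byte[5]=A3: continuation. acc=(acc<<6)|0x23=0x4A3
Byte[6]=19: expected 10xxxxxx continuation. INVALID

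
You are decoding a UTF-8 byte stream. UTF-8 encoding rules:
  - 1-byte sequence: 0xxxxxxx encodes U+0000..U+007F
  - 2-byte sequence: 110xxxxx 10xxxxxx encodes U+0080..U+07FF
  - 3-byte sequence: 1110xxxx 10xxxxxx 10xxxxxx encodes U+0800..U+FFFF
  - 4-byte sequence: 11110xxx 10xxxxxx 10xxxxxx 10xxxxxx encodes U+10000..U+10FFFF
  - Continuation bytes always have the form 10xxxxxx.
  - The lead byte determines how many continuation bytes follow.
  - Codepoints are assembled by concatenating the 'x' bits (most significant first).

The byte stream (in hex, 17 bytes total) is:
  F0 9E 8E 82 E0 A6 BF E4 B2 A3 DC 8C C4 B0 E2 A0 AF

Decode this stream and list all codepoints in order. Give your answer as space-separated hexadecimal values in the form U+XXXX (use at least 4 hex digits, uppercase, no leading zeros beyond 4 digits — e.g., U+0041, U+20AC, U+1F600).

Byte[0]=F0: 4-byte lead, need 3 cont bytes. acc=0x0
Byte[1]=9E: continuation. acc=(acc<<6)|0x1E=0x1E
Byte[2]=8E: continuation. acc=(acc<<6)|0x0E=0x78E
Byte[3]=82: continuation. acc=(acc<<6)|0x02=0x1E382
Completed: cp=U+1E382 (starts at byte 0)
Byte[4]=E0: 3-byte lead, need 2 cont bytes. acc=0x0
Byte[5]=A6: continuation. acc=(acc<<6)|0x26=0x26
Byte[6]=BF: continuation. acc=(acc<<6)|0x3F=0x9BF
Completed: cp=U+09BF (starts at byte 4)
Byte[7]=E4: 3-byte lead, need 2 cont bytes. acc=0x4
Byte[8]=B2: continuation. acc=(acc<<6)|0x32=0x132
Byte[9]=A3: continuation. acc=(acc<<6)|0x23=0x4CA3
Completed: cp=U+4CA3 (starts at byte 7)
Byte[10]=DC: 2-byte lead, need 1 cont bytes. acc=0x1C
Byte[11]=8C: continuation. acc=(acc<<6)|0x0C=0x70C
Completed: cp=U+070C (starts at byte 10)
Byte[12]=C4: 2-byte lead, need 1 cont bytes. acc=0x4
Byte[13]=B0: continuation. acc=(acc<<6)|0x30=0x130
Completed: cp=U+0130 (starts at byte 12)
Byte[14]=E2: 3-byte lead, need 2 cont bytes. acc=0x2
Byte[15]=A0: continuation. acc=(acc<<6)|0x20=0xA0
Byte[16]=AF: continuation. acc=(acc<<6)|0x2F=0x282F
Completed: cp=U+282F (starts at byte 14)

Answer: U+1E382 U+09BF U+4CA3 U+070C U+0130 U+282F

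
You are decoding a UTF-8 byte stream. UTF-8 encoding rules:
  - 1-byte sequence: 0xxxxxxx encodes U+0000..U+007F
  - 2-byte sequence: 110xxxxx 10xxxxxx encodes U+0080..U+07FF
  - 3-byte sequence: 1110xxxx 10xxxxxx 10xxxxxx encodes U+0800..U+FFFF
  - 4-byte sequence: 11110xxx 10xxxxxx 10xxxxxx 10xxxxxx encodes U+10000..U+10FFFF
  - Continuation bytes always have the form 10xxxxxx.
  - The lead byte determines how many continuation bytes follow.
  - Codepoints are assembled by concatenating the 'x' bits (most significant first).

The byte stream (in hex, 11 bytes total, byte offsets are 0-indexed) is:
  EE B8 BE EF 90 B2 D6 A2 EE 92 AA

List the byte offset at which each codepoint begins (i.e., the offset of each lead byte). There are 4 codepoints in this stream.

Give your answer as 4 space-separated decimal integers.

Byte[0]=EE: 3-byte lead, need 2 cont bytes. acc=0xE
Byte[1]=B8: continuation. acc=(acc<<6)|0x38=0x3B8
Byte[2]=BE: continuation. acc=(acc<<6)|0x3E=0xEE3E
Completed: cp=U+EE3E (starts at byte 0)
Byte[3]=EF: 3-byte lead, need 2 cont bytes. acc=0xF
Byte[4]=90: continuation. acc=(acc<<6)|0x10=0x3D0
Byte[5]=B2: continuation. acc=(acc<<6)|0x32=0xF432
Completed: cp=U+F432 (starts at byte 3)
Byte[6]=D6: 2-byte lead, need 1 cont bytes. acc=0x16
Byte[7]=A2: continuation. acc=(acc<<6)|0x22=0x5A2
Completed: cp=U+05A2 (starts at byte 6)
Byte[8]=EE: 3-byte lead, need 2 cont bytes. acc=0xE
Byte[9]=92: continuation. acc=(acc<<6)|0x12=0x392
Byte[10]=AA: continuation. acc=(acc<<6)|0x2A=0xE4AA
Completed: cp=U+E4AA (starts at byte 8)

Answer: 0 3 6 8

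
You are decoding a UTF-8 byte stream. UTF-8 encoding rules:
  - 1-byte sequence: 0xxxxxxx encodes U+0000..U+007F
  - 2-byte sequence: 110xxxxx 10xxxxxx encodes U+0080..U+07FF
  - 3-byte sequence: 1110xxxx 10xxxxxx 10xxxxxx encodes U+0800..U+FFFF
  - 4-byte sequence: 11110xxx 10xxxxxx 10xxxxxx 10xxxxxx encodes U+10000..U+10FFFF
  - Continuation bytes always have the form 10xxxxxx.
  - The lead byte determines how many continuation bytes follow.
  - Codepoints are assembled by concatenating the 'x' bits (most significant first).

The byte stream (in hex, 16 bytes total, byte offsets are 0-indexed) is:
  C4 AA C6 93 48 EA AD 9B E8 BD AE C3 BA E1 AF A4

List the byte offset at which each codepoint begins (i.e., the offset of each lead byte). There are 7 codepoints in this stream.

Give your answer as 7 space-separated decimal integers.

Answer: 0 2 4 5 8 11 13

Derivation:
Byte[0]=C4: 2-byte lead, need 1 cont bytes. acc=0x4
Byte[1]=AA: continuation. acc=(acc<<6)|0x2A=0x12A
Completed: cp=U+012A (starts at byte 0)
Byte[2]=C6: 2-byte lead, need 1 cont bytes. acc=0x6
Byte[3]=93: continuation. acc=(acc<<6)|0x13=0x193
Completed: cp=U+0193 (starts at byte 2)
Byte[4]=48: 1-byte ASCII. cp=U+0048
Byte[5]=EA: 3-byte lead, need 2 cont bytes. acc=0xA
Byte[6]=AD: continuation. acc=(acc<<6)|0x2D=0x2AD
Byte[7]=9B: continuation. acc=(acc<<6)|0x1B=0xAB5B
Completed: cp=U+AB5B (starts at byte 5)
Byte[8]=E8: 3-byte lead, need 2 cont bytes. acc=0x8
Byte[9]=BD: continuation. acc=(acc<<6)|0x3D=0x23D
Byte[10]=AE: continuation. acc=(acc<<6)|0x2E=0x8F6E
Completed: cp=U+8F6E (starts at byte 8)
Byte[11]=C3: 2-byte lead, need 1 cont bytes. acc=0x3
Byte[12]=BA: continuation. acc=(acc<<6)|0x3A=0xFA
Completed: cp=U+00FA (starts at byte 11)
Byte[13]=E1: 3-byte lead, need 2 cont bytes. acc=0x1
Byte[14]=AF: continuation. acc=(acc<<6)|0x2F=0x6F
Byte[15]=A4: continuation. acc=(acc<<6)|0x24=0x1BE4
Completed: cp=U+1BE4 (starts at byte 13)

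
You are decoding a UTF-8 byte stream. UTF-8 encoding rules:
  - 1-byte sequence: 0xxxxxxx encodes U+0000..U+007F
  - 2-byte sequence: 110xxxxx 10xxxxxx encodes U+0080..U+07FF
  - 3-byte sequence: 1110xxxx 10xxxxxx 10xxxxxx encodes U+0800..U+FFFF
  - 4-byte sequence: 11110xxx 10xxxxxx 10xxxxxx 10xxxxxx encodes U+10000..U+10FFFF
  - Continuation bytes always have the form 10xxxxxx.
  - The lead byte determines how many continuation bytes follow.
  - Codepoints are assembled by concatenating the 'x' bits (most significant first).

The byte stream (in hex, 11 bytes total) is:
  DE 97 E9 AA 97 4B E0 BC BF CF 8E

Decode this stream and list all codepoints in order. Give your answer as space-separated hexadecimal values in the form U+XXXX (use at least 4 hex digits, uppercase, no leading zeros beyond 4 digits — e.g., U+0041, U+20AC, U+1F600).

Byte[0]=DE: 2-byte lead, need 1 cont bytes. acc=0x1E
Byte[1]=97: continuation. acc=(acc<<6)|0x17=0x797
Completed: cp=U+0797 (starts at byte 0)
Byte[2]=E9: 3-byte lead, need 2 cont bytes. acc=0x9
Byte[3]=AA: continuation. acc=(acc<<6)|0x2A=0x26A
Byte[4]=97: continuation. acc=(acc<<6)|0x17=0x9A97
Completed: cp=U+9A97 (starts at byte 2)
Byte[5]=4B: 1-byte ASCII. cp=U+004B
Byte[6]=E0: 3-byte lead, need 2 cont bytes. acc=0x0
Byte[7]=BC: continuation. acc=(acc<<6)|0x3C=0x3C
Byte[8]=BF: continuation. acc=(acc<<6)|0x3F=0xF3F
Completed: cp=U+0F3F (starts at byte 6)
Byte[9]=CF: 2-byte lead, need 1 cont bytes. acc=0xF
Byte[10]=8E: continuation. acc=(acc<<6)|0x0E=0x3CE
Completed: cp=U+03CE (starts at byte 9)

Answer: U+0797 U+9A97 U+004B U+0F3F U+03CE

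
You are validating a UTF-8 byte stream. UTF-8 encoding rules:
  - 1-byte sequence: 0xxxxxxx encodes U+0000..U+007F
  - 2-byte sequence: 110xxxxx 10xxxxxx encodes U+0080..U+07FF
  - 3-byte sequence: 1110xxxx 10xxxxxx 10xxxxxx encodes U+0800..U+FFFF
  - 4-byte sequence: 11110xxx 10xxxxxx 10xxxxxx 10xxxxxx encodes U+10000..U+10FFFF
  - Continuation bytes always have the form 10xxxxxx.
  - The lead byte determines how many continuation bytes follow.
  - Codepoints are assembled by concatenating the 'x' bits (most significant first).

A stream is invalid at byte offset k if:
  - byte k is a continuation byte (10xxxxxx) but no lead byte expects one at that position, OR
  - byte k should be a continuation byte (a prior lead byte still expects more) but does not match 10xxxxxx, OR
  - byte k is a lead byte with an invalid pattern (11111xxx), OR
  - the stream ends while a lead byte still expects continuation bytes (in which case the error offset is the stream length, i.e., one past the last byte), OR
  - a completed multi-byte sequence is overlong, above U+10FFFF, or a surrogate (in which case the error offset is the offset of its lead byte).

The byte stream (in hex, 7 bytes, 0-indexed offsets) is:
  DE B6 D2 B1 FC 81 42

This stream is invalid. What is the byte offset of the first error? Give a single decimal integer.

Byte[0]=DE: 2-byte lead, need 1 cont bytes. acc=0x1E
Byte[1]=B6: continuation. acc=(acc<<6)|0x36=0x7B6
Completed: cp=U+07B6 (starts at byte 0)
Byte[2]=D2: 2-byte lead, need 1 cont bytes. acc=0x12
Byte[3]=B1: continuation. acc=(acc<<6)|0x31=0x4B1
Completed: cp=U+04B1 (starts at byte 2)
Byte[4]=FC: INVALID lead byte (not 0xxx/110x/1110/11110)

Answer: 4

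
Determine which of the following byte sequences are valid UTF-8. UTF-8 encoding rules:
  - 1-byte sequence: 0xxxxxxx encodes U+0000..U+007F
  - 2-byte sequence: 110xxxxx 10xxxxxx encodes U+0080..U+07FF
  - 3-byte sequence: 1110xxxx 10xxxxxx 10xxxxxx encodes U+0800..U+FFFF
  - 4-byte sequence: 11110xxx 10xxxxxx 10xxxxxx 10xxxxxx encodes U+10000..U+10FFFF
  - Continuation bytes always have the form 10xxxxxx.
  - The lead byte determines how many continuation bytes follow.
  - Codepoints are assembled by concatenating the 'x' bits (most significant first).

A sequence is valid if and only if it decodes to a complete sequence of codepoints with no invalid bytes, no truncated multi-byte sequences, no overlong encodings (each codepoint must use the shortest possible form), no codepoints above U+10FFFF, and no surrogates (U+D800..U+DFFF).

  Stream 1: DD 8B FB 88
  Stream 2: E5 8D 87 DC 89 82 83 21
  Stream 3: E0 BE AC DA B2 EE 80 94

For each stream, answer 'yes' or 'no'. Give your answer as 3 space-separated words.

Answer: no no yes

Derivation:
Stream 1: error at byte offset 2. INVALID
Stream 2: error at byte offset 5. INVALID
Stream 3: decodes cleanly. VALID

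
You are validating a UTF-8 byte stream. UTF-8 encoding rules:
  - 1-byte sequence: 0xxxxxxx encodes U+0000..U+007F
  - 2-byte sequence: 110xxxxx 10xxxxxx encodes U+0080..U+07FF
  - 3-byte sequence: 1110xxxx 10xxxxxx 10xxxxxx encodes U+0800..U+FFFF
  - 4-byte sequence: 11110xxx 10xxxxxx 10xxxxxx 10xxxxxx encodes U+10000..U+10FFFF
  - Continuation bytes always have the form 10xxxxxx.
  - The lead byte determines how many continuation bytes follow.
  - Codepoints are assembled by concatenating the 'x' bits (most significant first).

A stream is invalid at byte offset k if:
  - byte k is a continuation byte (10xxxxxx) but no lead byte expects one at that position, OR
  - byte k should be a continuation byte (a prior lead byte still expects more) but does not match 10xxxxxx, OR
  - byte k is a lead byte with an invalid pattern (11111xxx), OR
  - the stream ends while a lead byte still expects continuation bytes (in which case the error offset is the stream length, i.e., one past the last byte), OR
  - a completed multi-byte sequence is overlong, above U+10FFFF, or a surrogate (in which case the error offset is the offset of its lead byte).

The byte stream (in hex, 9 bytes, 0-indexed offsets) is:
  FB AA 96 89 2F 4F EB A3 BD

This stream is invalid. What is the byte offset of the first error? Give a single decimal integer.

Byte[0]=FB: INVALID lead byte (not 0xxx/110x/1110/11110)

Answer: 0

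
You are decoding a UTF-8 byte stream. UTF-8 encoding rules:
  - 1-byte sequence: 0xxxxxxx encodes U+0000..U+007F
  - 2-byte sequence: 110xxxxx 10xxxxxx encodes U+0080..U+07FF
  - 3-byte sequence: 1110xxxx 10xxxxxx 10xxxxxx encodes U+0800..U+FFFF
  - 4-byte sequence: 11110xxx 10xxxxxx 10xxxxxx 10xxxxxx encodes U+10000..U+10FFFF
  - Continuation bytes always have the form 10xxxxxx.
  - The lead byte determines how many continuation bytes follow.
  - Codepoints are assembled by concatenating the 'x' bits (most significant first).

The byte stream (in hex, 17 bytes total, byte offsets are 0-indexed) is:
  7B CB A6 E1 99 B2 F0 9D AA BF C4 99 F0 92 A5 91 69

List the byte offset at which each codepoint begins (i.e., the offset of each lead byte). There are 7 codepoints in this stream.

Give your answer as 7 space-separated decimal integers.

Byte[0]=7B: 1-byte ASCII. cp=U+007B
Byte[1]=CB: 2-byte lead, need 1 cont bytes. acc=0xB
Byte[2]=A6: continuation. acc=(acc<<6)|0x26=0x2E6
Completed: cp=U+02E6 (starts at byte 1)
Byte[3]=E1: 3-byte lead, need 2 cont bytes. acc=0x1
Byte[4]=99: continuation. acc=(acc<<6)|0x19=0x59
Byte[5]=B2: continuation. acc=(acc<<6)|0x32=0x1672
Completed: cp=U+1672 (starts at byte 3)
Byte[6]=F0: 4-byte lead, need 3 cont bytes. acc=0x0
Byte[7]=9D: continuation. acc=(acc<<6)|0x1D=0x1D
Byte[8]=AA: continuation. acc=(acc<<6)|0x2A=0x76A
Byte[9]=BF: continuation. acc=(acc<<6)|0x3F=0x1DABF
Completed: cp=U+1DABF (starts at byte 6)
Byte[10]=C4: 2-byte lead, need 1 cont bytes. acc=0x4
Byte[11]=99: continuation. acc=(acc<<6)|0x19=0x119
Completed: cp=U+0119 (starts at byte 10)
Byte[12]=F0: 4-byte lead, need 3 cont bytes. acc=0x0
Byte[13]=92: continuation. acc=(acc<<6)|0x12=0x12
Byte[14]=A5: continuation. acc=(acc<<6)|0x25=0x4A5
Byte[15]=91: continuation. acc=(acc<<6)|0x11=0x12951
Completed: cp=U+12951 (starts at byte 12)
Byte[16]=69: 1-byte ASCII. cp=U+0069

Answer: 0 1 3 6 10 12 16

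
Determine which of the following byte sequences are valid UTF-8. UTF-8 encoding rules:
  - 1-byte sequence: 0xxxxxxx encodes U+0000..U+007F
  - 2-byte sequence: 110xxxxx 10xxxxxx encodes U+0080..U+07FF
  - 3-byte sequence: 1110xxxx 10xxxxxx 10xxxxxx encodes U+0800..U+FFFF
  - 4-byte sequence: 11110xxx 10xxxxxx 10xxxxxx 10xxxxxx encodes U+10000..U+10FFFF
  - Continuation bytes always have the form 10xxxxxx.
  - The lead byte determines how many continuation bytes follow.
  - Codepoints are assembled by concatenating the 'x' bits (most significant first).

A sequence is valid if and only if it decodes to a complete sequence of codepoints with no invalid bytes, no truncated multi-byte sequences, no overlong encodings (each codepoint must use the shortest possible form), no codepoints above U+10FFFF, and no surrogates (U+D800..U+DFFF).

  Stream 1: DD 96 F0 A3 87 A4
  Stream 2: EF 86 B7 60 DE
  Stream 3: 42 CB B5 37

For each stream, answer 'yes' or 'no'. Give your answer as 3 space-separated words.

Answer: yes no yes

Derivation:
Stream 1: decodes cleanly. VALID
Stream 2: error at byte offset 5. INVALID
Stream 3: decodes cleanly. VALID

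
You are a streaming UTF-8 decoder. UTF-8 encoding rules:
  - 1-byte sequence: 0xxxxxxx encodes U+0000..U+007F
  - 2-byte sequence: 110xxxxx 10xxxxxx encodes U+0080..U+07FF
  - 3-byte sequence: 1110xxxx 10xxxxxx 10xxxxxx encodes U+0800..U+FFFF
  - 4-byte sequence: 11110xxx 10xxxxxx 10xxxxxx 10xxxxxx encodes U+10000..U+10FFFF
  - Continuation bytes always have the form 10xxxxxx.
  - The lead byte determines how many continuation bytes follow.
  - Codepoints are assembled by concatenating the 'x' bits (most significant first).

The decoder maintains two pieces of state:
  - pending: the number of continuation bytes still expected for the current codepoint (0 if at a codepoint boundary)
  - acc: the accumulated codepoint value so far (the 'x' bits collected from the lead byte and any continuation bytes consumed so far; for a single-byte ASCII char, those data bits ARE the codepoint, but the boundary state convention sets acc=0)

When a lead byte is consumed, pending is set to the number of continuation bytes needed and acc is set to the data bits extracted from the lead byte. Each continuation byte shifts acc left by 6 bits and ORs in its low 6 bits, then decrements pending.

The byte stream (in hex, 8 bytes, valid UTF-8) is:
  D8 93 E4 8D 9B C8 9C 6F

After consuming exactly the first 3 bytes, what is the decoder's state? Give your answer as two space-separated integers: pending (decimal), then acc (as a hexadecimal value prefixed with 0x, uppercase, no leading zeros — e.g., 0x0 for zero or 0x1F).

Answer: 2 0x4

Derivation:
Byte[0]=D8: 2-byte lead. pending=1, acc=0x18
Byte[1]=93: continuation. acc=(acc<<6)|0x13=0x613, pending=0
Byte[2]=E4: 3-byte lead. pending=2, acc=0x4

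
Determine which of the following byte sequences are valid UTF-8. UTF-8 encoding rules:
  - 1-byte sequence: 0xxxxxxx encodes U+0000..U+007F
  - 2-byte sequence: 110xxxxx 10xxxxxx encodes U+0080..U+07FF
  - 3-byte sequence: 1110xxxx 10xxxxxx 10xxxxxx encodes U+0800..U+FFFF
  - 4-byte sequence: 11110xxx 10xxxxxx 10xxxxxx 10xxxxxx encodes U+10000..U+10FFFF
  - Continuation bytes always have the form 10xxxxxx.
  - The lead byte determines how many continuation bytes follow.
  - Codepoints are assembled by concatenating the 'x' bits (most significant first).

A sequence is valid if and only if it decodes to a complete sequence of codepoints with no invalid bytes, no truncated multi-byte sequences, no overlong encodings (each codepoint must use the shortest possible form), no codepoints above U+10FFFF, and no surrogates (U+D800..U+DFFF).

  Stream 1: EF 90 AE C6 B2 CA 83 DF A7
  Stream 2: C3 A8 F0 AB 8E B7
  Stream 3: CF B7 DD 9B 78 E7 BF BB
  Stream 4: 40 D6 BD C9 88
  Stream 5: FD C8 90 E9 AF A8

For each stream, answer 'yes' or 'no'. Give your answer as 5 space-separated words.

Stream 1: decodes cleanly. VALID
Stream 2: decodes cleanly. VALID
Stream 3: decodes cleanly. VALID
Stream 4: decodes cleanly. VALID
Stream 5: error at byte offset 0. INVALID

Answer: yes yes yes yes no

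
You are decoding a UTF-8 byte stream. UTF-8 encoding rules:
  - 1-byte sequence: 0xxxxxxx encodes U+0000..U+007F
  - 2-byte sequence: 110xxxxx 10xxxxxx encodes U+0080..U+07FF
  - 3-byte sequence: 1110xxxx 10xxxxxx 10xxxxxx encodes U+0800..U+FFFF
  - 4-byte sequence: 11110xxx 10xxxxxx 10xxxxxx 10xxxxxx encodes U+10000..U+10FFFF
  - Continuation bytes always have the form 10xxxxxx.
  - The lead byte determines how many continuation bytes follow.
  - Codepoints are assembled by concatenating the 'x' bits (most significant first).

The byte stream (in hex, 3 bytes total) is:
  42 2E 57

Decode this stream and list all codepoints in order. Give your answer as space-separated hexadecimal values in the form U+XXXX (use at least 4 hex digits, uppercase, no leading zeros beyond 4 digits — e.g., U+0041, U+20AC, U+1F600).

Byte[0]=42: 1-byte ASCII. cp=U+0042
Byte[1]=2E: 1-byte ASCII. cp=U+002E
Byte[2]=57: 1-byte ASCII. cp=U+0057

Answer: U+0042 U+002E U+0057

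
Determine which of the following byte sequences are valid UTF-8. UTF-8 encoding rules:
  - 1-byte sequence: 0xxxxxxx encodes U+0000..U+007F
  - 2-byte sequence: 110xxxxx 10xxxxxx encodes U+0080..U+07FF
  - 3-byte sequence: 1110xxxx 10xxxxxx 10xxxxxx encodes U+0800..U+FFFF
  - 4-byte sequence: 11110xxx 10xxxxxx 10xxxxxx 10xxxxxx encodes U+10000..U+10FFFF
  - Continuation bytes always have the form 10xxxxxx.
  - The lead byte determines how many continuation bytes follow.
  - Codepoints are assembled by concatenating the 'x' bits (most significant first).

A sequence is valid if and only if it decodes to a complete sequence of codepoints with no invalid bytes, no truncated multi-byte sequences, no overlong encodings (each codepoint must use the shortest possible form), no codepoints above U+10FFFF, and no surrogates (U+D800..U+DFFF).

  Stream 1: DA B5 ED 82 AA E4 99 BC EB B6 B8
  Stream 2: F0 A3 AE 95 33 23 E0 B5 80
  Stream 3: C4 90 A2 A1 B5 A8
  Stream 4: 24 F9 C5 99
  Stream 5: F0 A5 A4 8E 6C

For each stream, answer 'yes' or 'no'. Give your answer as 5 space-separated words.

Answer: yes yes no no yes

Derivation:
Stream 1: decodes cleanly. VALID
Stream 2: decodes cleanly. VALID
Stream 3: error at byte offset 2. INVALID
Stream 4: error at byte offset 1. INVALID
Stream 5: decodes cleanly. VALID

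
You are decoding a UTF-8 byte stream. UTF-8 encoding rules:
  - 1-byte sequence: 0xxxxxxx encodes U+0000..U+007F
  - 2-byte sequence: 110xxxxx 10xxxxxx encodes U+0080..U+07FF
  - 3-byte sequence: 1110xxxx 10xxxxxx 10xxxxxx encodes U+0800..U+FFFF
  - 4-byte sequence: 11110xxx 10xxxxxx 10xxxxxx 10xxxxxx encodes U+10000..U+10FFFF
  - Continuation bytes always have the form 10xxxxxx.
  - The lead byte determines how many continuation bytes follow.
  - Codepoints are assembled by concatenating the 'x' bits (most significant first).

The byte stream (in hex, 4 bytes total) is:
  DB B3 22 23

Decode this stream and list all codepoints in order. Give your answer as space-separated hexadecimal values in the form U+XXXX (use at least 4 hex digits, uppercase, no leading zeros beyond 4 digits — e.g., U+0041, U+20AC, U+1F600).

Answer: U+06F3 U+0022 U+0023

Derivation:
Byte[0]=DB: 2-byte lead, need 1 cont bytes. acc=0x1B
Byte[1]=B3: continuation. acc=(acc<<6)|0x33=0x6F3
Completed: cp=U+06F3 (starts at byte 0)
Byte[2]=22: 1-byte ASCII. cp=U+0022
Byte[3]=23: 1-byte ASCII. cp=U+0023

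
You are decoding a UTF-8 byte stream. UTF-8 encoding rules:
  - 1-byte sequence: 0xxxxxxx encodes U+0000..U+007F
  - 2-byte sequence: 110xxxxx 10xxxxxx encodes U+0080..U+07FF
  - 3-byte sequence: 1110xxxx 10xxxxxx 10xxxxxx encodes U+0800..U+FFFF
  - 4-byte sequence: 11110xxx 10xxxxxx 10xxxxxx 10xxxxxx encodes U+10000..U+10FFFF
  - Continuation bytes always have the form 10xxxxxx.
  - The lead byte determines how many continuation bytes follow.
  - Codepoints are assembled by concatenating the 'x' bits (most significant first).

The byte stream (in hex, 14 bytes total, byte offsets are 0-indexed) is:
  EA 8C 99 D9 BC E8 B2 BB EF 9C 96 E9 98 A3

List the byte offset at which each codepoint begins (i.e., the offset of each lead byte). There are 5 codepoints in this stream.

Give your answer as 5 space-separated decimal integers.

Byte[0]=EA: 3-byte lead, need 2 cont bytes. acc=0xA
Byte[1]=8C: continuation. acc=(acc<<6)|0x0C=0x28C
Byte[2]=99: continuation. acc=(acc<<6)|0x19=0xA319
Completed: cp=U+A319 (starts at byte 0)
Byte[3]=D9: 2-byte lead, need 1 cont bytes. acc=0x19
Byte[4]=BC: continuation. acc=(acc<<6)|0x3C=0x67C
Completed: cp=U+067C (starts at byte 3)
Byte[5]=E8: 3-byte lead, need 2 cont bytes. acc=0x8
Byte[6]=B2: continuation. acc=(acc<<6)|0x32=0x232
Byte[7]=BB: continuation. acc=(acc<<6)|0x3B=0x8CBB
Completed: cp=U+8CBB (starts at byte 5)
Byte[8]=EF: 3-byte lead, need 2 cont bytes. acc=0xF
Byte[9]=9C: continuation. acc=(acc<<6)|0x1C=0x3DC
Byte[10]=96: continuation. acc=(acc<<6)|0x16=0xF716
Completed: cp=U+F716 (starts at byte 8)
Byte[11]=E9: 3-byte lead, need 2 cont bytes. acc=0x9
Byte[12]=98: continuation. acc=(acc<<6)|0x18=0x258
Byte[13]=A3: continuation. acc=(acc<<6)|0x23=0x9623
Completed: cp=U+9623 (starts at byte 11)

Answer: 0 3 5 8 11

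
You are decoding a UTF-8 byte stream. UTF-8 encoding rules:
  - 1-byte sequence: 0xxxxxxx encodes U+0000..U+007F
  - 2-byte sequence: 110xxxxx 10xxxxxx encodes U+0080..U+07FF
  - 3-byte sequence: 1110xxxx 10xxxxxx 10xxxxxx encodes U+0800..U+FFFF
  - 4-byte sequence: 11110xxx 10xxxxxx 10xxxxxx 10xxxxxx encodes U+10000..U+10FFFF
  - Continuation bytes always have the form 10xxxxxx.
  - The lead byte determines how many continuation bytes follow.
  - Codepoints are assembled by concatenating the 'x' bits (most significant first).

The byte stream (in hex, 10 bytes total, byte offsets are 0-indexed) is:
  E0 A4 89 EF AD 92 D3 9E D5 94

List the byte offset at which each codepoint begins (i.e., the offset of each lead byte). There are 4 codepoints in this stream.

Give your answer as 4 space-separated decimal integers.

Byte[0]=E0: 3-byte lead, need 2 cont bytes. acc=0x0
Byte[1]=A4: continuation. acc=(acc<<6)|0x24=0x24
Byte[2]=89: continuation. acc=(acc<<6)|0x09=0x909
Completed: cp=U+0909 (starts at byte 0)
Byte[3]=EF: 3-byte lead, need 2 cont bytes. acc=0xF
Byte[4]=AD: continuation. acc=(acc<<6)|0x2D=0x3ED
Byte[5]=92: continuation. acc=(acc<<6)|0x12=0xFB52
Completed: cp=U+FB52 (starts at byte 3)
Byte[6]=D3: 2-byte lead, need 1 cont bytes. acc=0x13
Byte[7]=9E: continuation. acc=(acc<<6)|0x1E=0x4DE
Completed: cp=U+04DE (starts at byte 6)
Byte[8]=D5: 2-byte lead, need 1 cont bytes. acc=0x15
Byte[9]=94: continuation. acc=(acc<<6)|0x14=0x554
Completed: cp=U+0554 (starts at byte 8)

Answer: 0 3 6 8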